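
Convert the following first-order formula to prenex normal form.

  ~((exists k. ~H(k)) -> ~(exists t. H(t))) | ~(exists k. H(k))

exists k. exists t. forall y. (~H(k) & H(t) | ~H(y))

First replace A → B with ¬A ∨ B.
  ~(~(exists k. ~H(k)) | ~(exists t. H(t))) | ~(exists k. H(k))
Push ¬ through the quantifiers and connectives to reach negation normal form:
  (exists k. ~H(k)) & (exists t. H(t)) | (forall k. ~H(k))
Give each quantifier a distinct variable: k↦y.
  (exists k. ~H(k)) & (exists t. H(t)) | (forall y. ~H(y))
Pull the quantifiers to the front (each side's bound variable is not free in the other side):
  exists k. exists t. forall y. (~H(k) & H(t) | ~H(y))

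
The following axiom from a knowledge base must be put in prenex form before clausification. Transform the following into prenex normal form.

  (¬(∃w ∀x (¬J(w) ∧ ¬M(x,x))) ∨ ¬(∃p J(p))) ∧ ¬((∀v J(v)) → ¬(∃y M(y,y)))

∀w ∃x ∀p ∀v ∃y ((J(w) ∨ M(x,x) ∨ ¬J(p)) ∧ J(v) ∧ M(y,y))

Eliminate → and ↔ using ¬ and ∨.
  (¬(∃w ∀x (¬J(w) ∧ ¬M(x,x))) ∨ ¬(∃p J(p))) ∧ ¬(¬(∀v J(v)) ∨ ¬(∃y M(y,y)))
Move each ¬ inward, flipping quantifiers it crosses:
  ((∀w ∃x (J(w) ∨ M(x,x))) ∨ (∀p ¬J(p))) ∧ (∀v J(v)) ∧ (∃y M(y,y))
Extract every quantifier outward, since the variables are now distinct and don't occur free across branches:
  ∀w ∃x ∀p ∀v ∃y ((J(w) ∨ M(x,x) ∨ ¬J(p)) ∧ J(v) ∧ M(y,y))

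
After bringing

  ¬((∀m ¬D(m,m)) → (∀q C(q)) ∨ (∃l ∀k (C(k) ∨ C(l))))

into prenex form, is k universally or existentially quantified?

First replace A → B with ¬A ∨ B.
  ¬(¬(∀m ¬D(m,m)) ∨ (∀q C(q)) ∨ (∃l ∀k (C(k) ∨ C(l))))
Move each ¬ inward, flipping quantifiers it crosses:
  (∀m ¬D(m,m)) ∧ (∃q ¬C(q)) ∧ (∀l ∃k (¬C(k) ∧ ¬C(l)))
All bound variables are already distinct, so no renaming is needed.
Pull the quantifiers to the front (each side's bound variable is not free in the other side):
  ∀m ∃q ∀l ∃k (¬D(m,m) ∧ ¬C(q) ∧ ¬C(k) ∧ ¬C(l))
The quantifier ∀k sits under an odd number of negations (counting the antecedent side of each →), so it flips to ∃k.

existential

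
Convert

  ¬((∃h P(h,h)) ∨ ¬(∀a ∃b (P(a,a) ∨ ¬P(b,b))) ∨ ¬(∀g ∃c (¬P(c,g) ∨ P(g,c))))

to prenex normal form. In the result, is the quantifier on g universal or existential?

universal

Push ¬ through the quantifiers and connectives to reach negation normal form:
  (∀h ¬P(h,h)) ∧ (∀a ∃b (P(a,a) ∨ ¬P(b,b))) ∧ (∀g ∃c (¬P(c,g) ∨ P(g,c)))
Finally move all quantifiers to the prefix:
  ∀h ∀a ∃b ∀g ∃c (¬P(h,h) ∧ (P(a,a) ∨ ¬P(b,b)) ∧ (¬P(c,g) ∨ P(g,c)))
The quantifier ∀g sits under an even number of negations, so it remains universal.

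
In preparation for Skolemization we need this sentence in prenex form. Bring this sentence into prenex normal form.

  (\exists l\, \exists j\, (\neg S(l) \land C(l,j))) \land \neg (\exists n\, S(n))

\exists l\, \exists j\, \forall n\, (\neg S(l) \land C(l,j) \land \neg S(n))

Push ¬ through the quantifiers and connectives to reach negation normal form:
  (\exists l\, \exists j\, (\neg S(l) \land C(l,j))) \land (\forall n\, \neg S(n))
All bound variables are already distinct, so no renaming is needed.
Pull the quantifiers to the front (each side's bound variable is not free in the other side):
  \exists l\, \exists j\, \forall n\, (\neg S(l) \land C(l,j) \land \neg S(n))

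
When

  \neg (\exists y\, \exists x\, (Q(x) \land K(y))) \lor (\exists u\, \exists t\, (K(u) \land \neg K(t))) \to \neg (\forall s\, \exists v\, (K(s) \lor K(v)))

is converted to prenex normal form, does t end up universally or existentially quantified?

Rewrite implications/biconditionals: A → B as ¬A ∨ B.
  \neg (\neg (\exists y\, \exists x\, (Q(x) \land K(y))) \lor (\exists u\, \exists t\, (K(u) \land \neg K(t)))) \lor \neg (\forall s\, \exists v\, (K(s) \lor K(v)))
Drive negations inward (¬∀x A ≡ ∃x ¬A, ¬∃x A ≡ ∀x ¬A, De Morgan for ∧/∨):
  (\exists y\, \exists x\, (Q(x) \land K(y))) \land (\forall u\, \forall t\, (\neg K(u) \lor K(t))) \lor (\exists s\, \forall v\, (\neg K(s) \land \neg K(v)))
All bound variables are already distinct, so no renaming is needed.
Extract every quantifier outward, since the variables are now distinct and don't occur free across branches:
  \exists y\, \exists x\, \forall u\, \forall t\, \exists s\, \forall v\, (Q(x) \land K(y) \land (\neg K(u) \lor K(t)) \lor \neg K(s) \land \neg K(v))
The quantifier \exists t sits under an odd number of negations (counting the antecedent side of each →), so it flips to \forall t.

universal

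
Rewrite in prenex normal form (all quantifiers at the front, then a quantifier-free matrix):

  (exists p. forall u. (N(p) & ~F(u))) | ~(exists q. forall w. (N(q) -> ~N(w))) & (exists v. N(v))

exists p. forall u. forall q. exists w. exists v. (N(p) & ~F(u) | N(q) & N(w) & N(v))

First replace A → B with ¬A ∨ B.
  (exists p. forall u. (N(p) & ~F(u))) | ~(exists q. forall w. (~N(q) | ~N(w))) & (exists v. N(v))
Move each ¬ inward, flipping quantifiers it crosses:
  (exists p. forall u. (N(p) & ~F(u))) | (forall q. exists w. (N(q) & N(w))) & (exists v. N(v))
All bound variables are already distinct, so no renaming is needed.
Finally move all quantifiers to the prefix:
  exists p. forall u. forall q. exists w. exists v. (N(p) & ~F(u) | N(q) & N(w) & N(v))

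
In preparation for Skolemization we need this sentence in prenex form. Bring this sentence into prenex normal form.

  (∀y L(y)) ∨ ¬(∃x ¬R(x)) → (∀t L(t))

∃y ∃x ∀t (¬L(y) ∧ ¬R(x) ∨ L(t))

First replace A → B with ¬A ∨ B.
  ¬((∀y L(y)) ∨ ¬(∃x ¬R(x))) ∨ (∀t L(t))
Drive negations inward (¬∀x A ≡ ∃x ¬A, ¬∃x A ≡ ∀x ¬A, De Morgan for ∧/∨):
  (∃y ¬L(y)) ∧ (∃x ¬R(x)) ∨ (∀t L(t))
Pull the quantifiers to the front (each side's bound variable is not free in the other side):
  ∃y ∃x ∀t (¬L(y) ∧ ¬R(x) ∨ L(t))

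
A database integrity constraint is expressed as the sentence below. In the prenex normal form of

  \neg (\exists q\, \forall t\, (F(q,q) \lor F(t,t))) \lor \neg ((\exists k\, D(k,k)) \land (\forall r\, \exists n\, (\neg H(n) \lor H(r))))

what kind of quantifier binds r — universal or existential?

Drive negations inward (¬∀x A ≡ ∃x ¬A, ¬∃x A ≡ ∀x ¬A, De Morgan for ∧/∨):
  (\forall q\, \exists t\, (\neg F(q,q) \land \neg F(t,t))) \lor (\forall k\, \neg D(k,k)) \lor (\exists r\, \forall n\, (H(n) \land \neg H(r)))
Pull the quantifiers to the front (each side's bound variable is not free in the other side):
  \forall q\, \exists t\, \forall k\, \exists r\, \forall n\, (\neg F(q,q) \land \neg F(t,t) \lor \neg D(k,k) \lor H(n) \land \neg H(r))
The quantifier \forall r sits under an odd number of negations, so it flips to \exists r.

existential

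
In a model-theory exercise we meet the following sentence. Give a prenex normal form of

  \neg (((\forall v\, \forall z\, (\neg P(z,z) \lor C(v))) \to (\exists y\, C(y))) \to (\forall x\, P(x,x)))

\exists v\, \exists z\, \exists y\, \exists x\, ((P(z,z) \land \neg C(v) \lor C(y)) \land \neg P(x,x))

First replace A → B with ¬A ∨ B.
  \neg (\neg (\neg (\forall v\, \forall z\, (\neg P(z,z) \lor C(v))) \lor (\exists y\, C(y))) \lor (\forall x\, P(x,x)))
Move each ¬ inward, flipping quantifiers it crosses:
  ((\exists v\, \exists z\, (P(z,z) \land \neg C(v))) \lor (\exists y\, C(y))) \land (\exists x\, \neg P(x,x))
All bound variables are already distinct, so no renaming is needed.
Finally move all quantifiers to the prefix:
  \exists v\, \exists z\, \exists y\, \exists x\, ((P(z,z) \land \neg C(v) \lor C(y)) \land \neg P(x,x))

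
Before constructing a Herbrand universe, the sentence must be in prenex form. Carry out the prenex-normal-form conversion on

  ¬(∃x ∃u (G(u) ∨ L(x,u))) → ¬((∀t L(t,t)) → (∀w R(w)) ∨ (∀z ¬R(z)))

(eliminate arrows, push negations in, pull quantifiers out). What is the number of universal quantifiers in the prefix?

1

First replace A → B with ¬A ∨ B.
  ¬¬(∃x ∃u (G(u) ∨ L(x,u))) ∨ ¬(¬(∀t L(t,t)) ∨ (∀w R(w)) ∨ (∀z ¬R(z)))
Move each ¬ inward, flipping quantifiers it crosses:
  (∃x ∃u (G(u) ∨ L(x,u))) ∨ (∀t L(t,t)) ∧ (∃w ¬R(w)) ∧ (∃z R(z))
All bound variables are already distinct, so no renaming is needed.
Extract every quantifier outward, since the variables are now distinct and don't occur free across branches:
  ∃x ∃u ∀t ∃w ∃z (G(u) ∨ L(x,u) ∨ L(t,t) ∧ ¬R(w) ∧ R(z))
The prefix is ∃x ∃u ∀t ∃w ∃z: 1 universal, 4 existential.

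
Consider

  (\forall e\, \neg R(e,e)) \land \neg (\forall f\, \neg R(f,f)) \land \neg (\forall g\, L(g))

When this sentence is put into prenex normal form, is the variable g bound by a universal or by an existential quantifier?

Drive negations inward (¬∀x A ≡ ∃x ¬A, ¬∃x A ≡ ∀x ¬A, De Morgan for ∧/∨):
  (\forall e\, \neg R(e,e)) \land (\exists f\, R(f,f)) \land (\exists g\, \neg L(g))
All bound variables are already distinct, so no renaming is needed.
Finally move all quantifiers to the prefix:
  \forall e\, \exists f\, \exists g\, (\neg R(e,e) \land R(f,f) \land \neg L(g))
The quantifier \forall g sits under an odd number of negations, so it flips to \exists g.

existential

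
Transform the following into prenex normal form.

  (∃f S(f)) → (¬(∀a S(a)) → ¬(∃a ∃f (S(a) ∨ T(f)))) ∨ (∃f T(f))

First replace A → B with ¬A ∨ B.
  ¬(∃f S(f)) ∨ ¬¬(∀a S(a)) ∨ ¬(∃a ∃f (S(a) ∨ T(f))) ∨ (∃f T(f))
Push ¬ through the quantifiers and connectives to reach negation normal form:
  (∀f ¬S(f)) ∨ (∀a S(a)) ∨ (∀a ∀f (¬S(a) ∧ ¬T(f))) ∨ (∃f T(f))
Give each quantifier a distinct variable: a↦y, f↦t, f↦b.
  (∀f ¬S(f)) ∨ (∀a S(a)) ∨ (∀y ∀t (¬S(y) ∧ ¬T(t))) ∨ (∃b T(b))
Extract every quantifier outward, since the variables are now distinct and don't occur free across branches:
  ∀f ∀a ∀y ∀t ∃b (¬S(f) ∨ S(a) ∨ ¬S(y) ∧ ¬T(t) ∨ T(b))

∀f ∀a ∀y ∀t ∃b (¬S(f) ∨ S(a) ∨ ¬S(y) ∧ ¬T(t) ∨ T(b))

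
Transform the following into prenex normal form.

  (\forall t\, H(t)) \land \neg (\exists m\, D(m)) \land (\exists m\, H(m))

\forall t\, \forall m\, \exists p\, (H(t) \land \neg D(m) \land H(p))

Move each ¬ inward, flipping quantifiers it crosses:
  (\forall t\, H(t)) \land (\forall m\, \neg D(m)) \land (\exists m\, H(m))
Rename bound variables to avoid capture: m↦p.
  (\forall t\, H(t)) \land (\forall m\, \neg D(m)) \land (\exists p\, H(p))
Extract every quantifier outward, since the variables are now distinct and don't occur free across branches:
  \forall t\, \forall m\, \exists p\, (H(t) \land \neg D(m) \land H(p))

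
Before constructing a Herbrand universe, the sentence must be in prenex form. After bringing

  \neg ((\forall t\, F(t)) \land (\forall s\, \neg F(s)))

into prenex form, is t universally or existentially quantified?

Move each ¬ inward, flipping quantifiers it crosses:
  (\exists t\, \neg F(t)) \lor (\exists s\, F(s))
All bound variables are already distinct, so no renaming is needed.
Pull the quantifiers to the front (each side's bound variable is not free in the other side):
  \exists t\, \exists s\, (\neg F(t) \lor F(s))
The quantifier \forall t sits under an odd number of negations, so it flips to \exists t.

existential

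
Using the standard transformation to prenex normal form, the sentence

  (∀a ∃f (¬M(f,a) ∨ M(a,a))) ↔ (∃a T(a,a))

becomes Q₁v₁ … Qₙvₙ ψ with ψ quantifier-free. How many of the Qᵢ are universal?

3

Rewrite implications/biconditionals: A → B as ¬A ∨ B; A ↔ B as (¬A ∨ B) ∧ (¬B ∨ A).
  (¬(∀a ∃f (¬M(f,a) ∨ M(a,a))) ∨ (∃a T(a,a))) ∧ (¬(∃a T(a,a)) ∨ (∀a ∃f (¬M(f,a) ∨ M(a,a))))
Move each ¬ inward, flipping quantifiers it crosses:
  ((∃a ∀f (M(f,a) ∧ ¬M(a,a))) ∨ (∃a T(a,a))) ∧ ((∀a ¬T(a,a)) ∨ (∀a ∃f (¬M(f,a) ∨ M(a,a))))
Give each quantifier a distinct variable: a↦c, a↦w1, a↦x1, f↦z1.
  ((∃a ∀f (M(f,a) ∧ ¬M(a,a))) ∨ (∃c T(c,c))) ∧ ((∀w1 ¬T(w1,w1)) ∨ (∀x1 ∃z1 (¬M(z1,x1) ∨ M(x1,x1))))
Extract every quantifier outward, since the variables are now distinct and don't occur free across branches:
  ∃a ∀f ∃c ∀w1 ∀x1 ∃z1 ((M(f,a) ∧ ¬M(a,a) ∨ T(c,c)) ∧ (¬T(w1,w1) ∨ ¬M(z1,x1) ∨ M(x1,x1)))
The prefix is ∃a ∀f ∃c ∀w1 ∀x1 ∃z1: 3 universal, 3 existential.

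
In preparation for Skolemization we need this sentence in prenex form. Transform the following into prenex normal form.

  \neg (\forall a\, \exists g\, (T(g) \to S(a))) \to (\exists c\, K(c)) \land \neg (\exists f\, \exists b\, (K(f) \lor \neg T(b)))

Rewrite implications/biconditionals: A → B as ¬A ∨ B.
  \neg \neg (\forall a\, \exists g\, (\neg T(g) \lor S(a))) \lor (\exists c\, K(c)) \land \neg (\exists f\, \exists b\, (K(f) \lor \neg T(b)))
Drive negations inward (¬∀x A ≡ ∃x ¬A, ¬∃x A ≡ ∀x ¬A, De Morgan for ∧/∨):
  (\forall a\, \exists g\, (\neg T(g) \lor S(a))) \lor (\exists c\, K(c)) \land (\forall f\, \forall b\, (\neg K(f) \land T(b)))
All bound variables are already distinct, so no renaming is needed.
Extract every quantifier outward, since the variables are now distinct and don't occur free across branches:
  \forall a\, \exists g\, \exists c\, \forall f\, \forall b\, (\neg T(g) \lor S(a) \lor K(c) \land \neg K(f) \land T(b))

\forall a\, \exists g\, \exists c\, \forall f\, \forall b\, (\neg T(g) \lor S(a) \lor K(c) \land \neg K(f) \land T(b))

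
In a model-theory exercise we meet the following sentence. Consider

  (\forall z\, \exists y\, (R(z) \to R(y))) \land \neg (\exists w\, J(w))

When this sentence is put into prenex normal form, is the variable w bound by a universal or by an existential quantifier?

universal

First replace A → B with ¬A ∨ B.
  (\forall z\, \exists y\, (\neg R(z) \lor R(y))) \land \neg (\exists w\, J(w))
Drive negations inward (¬∀x A ≡ ∃x ¬A, ¬∃x A ≡ ∀x ¬A, De Morgan for ∧/∨):
  (\forall z\, \exists y\, (\neg R(z) \lor R(y))) \land (\forall w\, \neg J(w))
All bound variables are already distinct, so no renaming is needed.
Finally move all quantifiers to the prefix:
  \forall z\, \exists y\, \forall w\, ((\neg R(z) \lor R(y)) \land \neg J(w))
The quantifier \exists w sits under an odd number of negations (counting the antecedent side of each →), so it flips to \forall w.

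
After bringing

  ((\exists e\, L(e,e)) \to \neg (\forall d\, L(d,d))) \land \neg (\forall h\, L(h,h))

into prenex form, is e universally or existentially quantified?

First replace A → B with ¬A ∨ B.
  (\neg (\exists e\, L(e,e)) \lor \neg (\forall d\, L(d,d))) \land \neg (\forall h\, L(h,h))
Move each ¬ inward, flipping quantifiers it crosses:
  ((\forall e\, \neg L(e,e)) \lor (\exists d\, \neg L(d,d))) \land (\exists h\, \neg L(h,h))
All bound variables are already distinct, so no renaming is needed.
Finally move all quantifiers to the prefix:
  \forall e\, \exists d\, \exists h\, ((\neg L(e,e) \lor \neg L(d,d)) \land \neg L(h,h))
The quantifier \exists e sits under an odd number of negations (counting the antecedent side of each →), so it flips to \forall e.

universal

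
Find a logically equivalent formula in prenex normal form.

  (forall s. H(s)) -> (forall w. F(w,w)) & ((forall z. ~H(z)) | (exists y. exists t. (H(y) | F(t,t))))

Rewrite implications/biconditionals: A → B as ¬A ∨ B.
  ~(forall s. H(s)) | (forall w. F(w,w)) & ((forall z. ~H(z)) | (exists y. exists t. (H(y) | F(t,t))))
Move each ¬ inward, flipping quantifiers it crosses:
  (exists s. ~H(s)) | (forall w. F(w,w)) & ((forall z. ~H(z)) | (exists y. exists t. (H(y) | F(t,t))))
Finally move all quantifiers to the prefix:
  exists s. forall w. forall z. exists y. exists t. (~H(s) | F(w,w) & (~H(z) | H(y) | F(t,t)))

exists s. forall w. forall z. exists y. exists t. (~H(s) | F(w,w) & (~H(z) | H(y) | F(t,t)))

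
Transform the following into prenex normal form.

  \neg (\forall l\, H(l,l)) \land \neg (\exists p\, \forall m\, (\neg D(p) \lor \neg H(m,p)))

\exists l\, \forall p\, \exists m\, (\neg H(l,l) \land D(p) \land H(m,p))

Drive negations inward (¬∀x A ≡ ∃x ¬A, ¬∃x A ≡ ∀x ¬A, De Morgan for ∧/∨):
  (\exists l\, \neg H(l,l)) \land (\forall p\, \exists m\, (D(p) \land H(m,p)))
All bound variables are already distinct, so no renaming is needed.
Pull the quantifiers to the front (each side's bound variable is not free in the other side):
  \exists l\, \forall p\, \exists m\, (\neg H(l,l) \land D(p) \land H(m,p))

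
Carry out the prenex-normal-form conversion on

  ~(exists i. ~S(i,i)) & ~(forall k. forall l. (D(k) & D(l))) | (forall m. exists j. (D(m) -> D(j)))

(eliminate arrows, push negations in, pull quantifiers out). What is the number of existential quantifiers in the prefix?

3

First replace A → B with ¬A ∨ B.
  ~(exists i. ~S(i,i)) & ~(forall k. forall l. (D(k) & D(l))) | (forall m. exists j. (~D(m) | D(j)))
Move each ¬ inward, flipping quantifiers it crosses:
  (forall i. S(i,i)) & (exists k. exists l. (~D(k) | ~D(l))) | (forall m. exists j. (~D(m) | D(j)))
Extract every quantifier outward, since the variables are now distinct and don't occur free across branches:
  forall i. exists k. exists l. forall m. exists j. (S(i,i) & (~D(k) | ~D(l)) | ~D(m) | D(j))
The prefix is forall i exists k exists l forall m exists j: 2 universal, 3 existential.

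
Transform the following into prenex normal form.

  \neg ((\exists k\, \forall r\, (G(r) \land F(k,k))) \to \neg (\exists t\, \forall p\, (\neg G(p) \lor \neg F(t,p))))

Rewrite implications/biconditionals: A → B as ¬A ∨ B.
  \neg (\neg (\exists k\, \forall r\, (G(r) \land F(k,k))) \lor \neg (\exists t\, \forall p\, (\neg G(p) \lor \neg F(t,p))))
Push ¬ through the quantifiers and connectives to reach negation normal form:
  (\exists k\, \forall r\, (G(r) \land F(k,k))) \land (\exists t\, \forall p\, (\neg G(p) \lor \neg F(t,p)))
All bound variables are already distinct, so no renaming is needed.
Finally move all quantifiers to the prefix:
  \exists k\, \forall r\, \exists t\, \forall p\, (G(r) \land F(k,k) \land (\neg G(p) \lor \neg F(t,p)))

\exists k\, \forall r\, \exists t\, \forall p\, (G(r) \land F(k,k) \land (\neg G(p) \lor \neg F(t,p)))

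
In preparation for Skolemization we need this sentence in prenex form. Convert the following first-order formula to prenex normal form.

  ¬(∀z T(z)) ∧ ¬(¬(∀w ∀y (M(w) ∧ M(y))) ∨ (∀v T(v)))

Drive negations inward (¬∀x A ≡ ∃x ¬A, ¬∃x A ≡ ∀x ¬A, De Morgan for ∧/∨):
  (∃z ¬T(z)) ∧ (∀w ∀y (M(w) ∧ M(y))) ∧ (∃v ¬T(v))
All bound variables are already distinct, so no renaming is needed.
Pull the quantifiers to the front (each side's bound variable is not free in the other side):
  ∃z ∀w ∀y ∃v (¬T(z) ∧ M(w) ∧ M(y) ∧ ¬T(v))

∃z ∀w ∀y ∃v (¬T(z) ∧ M(w) ∧ M(y) ∧ ¬T(v))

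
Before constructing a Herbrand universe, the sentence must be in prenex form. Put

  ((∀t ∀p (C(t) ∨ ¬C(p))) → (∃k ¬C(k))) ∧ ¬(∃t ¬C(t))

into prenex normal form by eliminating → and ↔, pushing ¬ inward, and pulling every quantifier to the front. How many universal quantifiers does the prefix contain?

1

Eliminate → and ↔ using ¬ and ∨.
  (¬(∀t ∀p (C(t) ∨ ¬C(p))) ∨ (∃k ¬C(k))) ∧ ¬(∃t ¬C(t))
Move each ¬ inward, flipping quantifiers it crosses:
  ((∃t ∃p (¬C(t) ∧ C(p))) ∨ (∃k ¬C(k))) ∧ (∀t C(t))
Rename bound variables to avoid capture: t↦w1.
  ((∃t ∃p (¬C(t) ∧ C(p))) ∨ (∃k ¬C(k))) ∧ (∀w1 C(w1))
Pull the quantifiers to the front (each side's bound variable is not free in the other side):
  ∃t ∃p ∃k ∀w1 ((¬C(t) ∧ C(p) ∨ ¬C(k)) ∧ C(w1))
The prefix is ∃t ∃p ∃k ∀w1: 1 universal, 3 existential.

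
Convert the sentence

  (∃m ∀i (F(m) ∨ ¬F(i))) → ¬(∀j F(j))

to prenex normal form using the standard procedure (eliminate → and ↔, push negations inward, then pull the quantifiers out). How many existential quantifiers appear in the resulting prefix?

Rewrite implications/biconditionals: A → B as ¬A ∨ B.
  ¬(∃m ∀i (F(m) ∨ ¬F(i))) ∨ ¬(∀j F(j))
Push ¬ through the quantifiers and connectives to reach negation normal form:
  (∀m ∃i (¬F(m) ∧ F(i))) ∨ (∃j ¬F(j))
All bound variables are already distinct, so no renaming is needed.
Extract every quantifier outward, since the variables are now distinct and don't occur free across branches:
  ∀m ∃i ∃j (¬F(m) ∧ F(i) ∨ ¬F(j))
The prefix is ∀m ∃i ∃j: 1 universal, 2 existential.

2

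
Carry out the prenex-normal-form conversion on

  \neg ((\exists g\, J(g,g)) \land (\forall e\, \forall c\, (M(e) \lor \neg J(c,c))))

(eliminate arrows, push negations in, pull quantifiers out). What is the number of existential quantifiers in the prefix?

Move each ¬ inward, flipping quantifiers it crosses:
  (\forall g\, \neg J(g,g)) \lor (\exists e\, \exists c\, (\neg M(e) \land J(c,c)))
All bound variables are already distinct, so no renaming is needed.
Extract every quantifier outward, since the variables are now distinct and don't occur free across branches:
  \forall g\, \exists e\, \exists c\, (\neg J(g,g) \lor \neg M(e) \land J(c,c))
The prefix is \forall g \exists e \exists c: 1 universal, 2 existential.

2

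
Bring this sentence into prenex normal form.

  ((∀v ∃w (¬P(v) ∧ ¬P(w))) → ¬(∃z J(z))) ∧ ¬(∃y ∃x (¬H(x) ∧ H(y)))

∃v ∀w ∀z ∀y ∀x ((P(v) ∨ P(w) ∨ ¬J(z)) ∧ (H(x) ∨ ¬H(y)))

Rewrite implications/biconditionals: A → B as ¬A ∨ B.
  (¬(∀v ∃w (¬P(v) ∧ ¬P(w))) ∨ ¬(∃z J(z))) ∧ ¬(∃y ∃x (¬H(x) ∧ H(y)))
Push ¬ through the quantifiers and connectives to reach negation normal form:
  ((∃v ∀w (P(v) ∨ P(w))) ∨ (∀z ¬J(z))) ∧ (∀y ∀x (H(x) ∨ ¬H(y)))
Extract every quantifier outward, since the variables are now distinct and don't occur free across branches:
  ∃v ∀w ∀z ∀y ∀x ((P(v) ∨ P(w) ∨ ¬J(z)) ∧ (H(x) ∨ ¬H(y)))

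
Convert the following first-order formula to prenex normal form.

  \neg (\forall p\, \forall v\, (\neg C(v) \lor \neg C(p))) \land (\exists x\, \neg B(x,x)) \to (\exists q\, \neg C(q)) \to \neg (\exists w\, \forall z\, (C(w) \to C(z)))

First replace A → B with ¬A ∨ B.
  \neg (\neg (\forall p\, \forall v\, (\neg C(v) \lor \neg C(p))) \land (\exists x\, \neg B(x,x))) \lor \neg (\exists q\, \neg C(q)) \lor \neg (\exists w\, \forall z\, (\neg C(w) \lor C(z)))
Drive negations inward (¬∀x A ≡ ∃x ¬A, ¬∃x A ≡ ∀x ¬A, De Morgan for ∧/∨):
  (\forall p\, \forall v\, (\neg C(v) \lor \neg C(p))) \lor (\forall x\, B(x,x)) \lor (\forall q\, C(q)) \lor (\forall w\, \exists z\, (C(w) \land \neg C(z)))
Finally move all quantifiers to the prefix:
  \forall p\, \forall v\, \forall x\, \forall q\, \forall w\, \exists z\, (\neg C(v) \lor \neg C(p) \lor B(x,x) \lor C(q) \lor C(w) \land \neg C(z))

\forall p\, \forall v\, \forall x\, \forall q\, \forall w\, \exists z\, (\neg C(v) \lor \neg C(p) \lor B(x,x) \lor C(q) \lor C(w) \land \neg C(z))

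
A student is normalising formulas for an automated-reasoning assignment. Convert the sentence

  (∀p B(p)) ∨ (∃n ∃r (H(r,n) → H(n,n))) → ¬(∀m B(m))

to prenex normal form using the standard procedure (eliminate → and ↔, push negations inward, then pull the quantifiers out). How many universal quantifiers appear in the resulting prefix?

2

Rewrite implications/biconditionals: A → B as ¬A ∨ B.
  ¬((∀p B(p)) ∨ (∃n ∃r (¬H(r,n) ∨ H(n,n)))) ∨ ¬(∀m B(m))
Push ¬ through the quantifiers and connectives to reach negation normal form:
  (∃p ¬B(p)) ∧ (∀n ∀r (H(r,n) ∧ ¬H(n,n))) ∨ (∃m ¬B(m))
All bound variables are already distinct, so no renaming is needed.
Finally move all quantifiers to the prefix:
  ∃p ∀n ∀r ∃m (¬B(p) ∧ H(r,n) ∧ ¬H(n,n) ∨ ¬B(m))
The prefix is ∃p ∀n ∀r ∃m: 2 universal, 2 existential.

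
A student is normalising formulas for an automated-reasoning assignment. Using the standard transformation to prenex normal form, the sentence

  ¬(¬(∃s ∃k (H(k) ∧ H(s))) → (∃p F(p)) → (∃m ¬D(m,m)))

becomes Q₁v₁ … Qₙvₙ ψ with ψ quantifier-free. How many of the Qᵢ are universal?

Eliminate → and ↔ using ¬ and ∨.
  ¬(¬¬(∃s ∃k (H(k) ∧ H(s))) ∨ ¬(∃p F(p)) ∨ (∃m ¬D(m,m)))
Move each ¬ inward, flipping quantifiers it crosses:
  (∀s ∀k (¬H(k) ∨ ¬H(s))) ∧ (∃p F(p)) ∧ (∀m D(m,m))
All bound variables are already distinct, so no renaming is needed.
Pull the quantifiers to the front (each side's bound variable is not free in the other side):
  ∀s ∀k ∃p ∀m ((¬H(k) ∨ ¬H(s)) ∧ F(p) ∧ D(m,m))
The prefix is ∀s ∀k ∃p ∀m: 3 universal, 1 existential.

3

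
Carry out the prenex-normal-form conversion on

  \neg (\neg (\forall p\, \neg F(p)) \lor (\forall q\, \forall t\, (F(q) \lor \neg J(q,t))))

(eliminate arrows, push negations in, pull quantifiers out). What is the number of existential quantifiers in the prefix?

Move each ¬ inward, flipping quantifiers it crosses:
  (\forall p\, \neg F(p)) \land (\exists q\, \exists t\, (\neg F(q) \land J(q,t)))
Pull the quantifiers to the front (each side's bound variable is not free in the other side):
  \forall p\, \exists q\, \exists t\, (\neg F(p) \land \neg F(q) \land J(q,t))
The prefix is \forall p \exists q \exists t: 1 universal, 2 existential.

2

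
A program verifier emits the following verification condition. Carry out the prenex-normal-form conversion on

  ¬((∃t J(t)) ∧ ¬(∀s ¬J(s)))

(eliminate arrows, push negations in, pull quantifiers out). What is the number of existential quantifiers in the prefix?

0

Push ¬ through the quantifiers and connectives to reach negation normal form:
  (∀t ¬J(t)) ∨ (∀s ¬J(s))
All bound variables are already distinct, so no renaming is needed.
Pull the quantifiers to the front (each side's bound variable is not free in the other side):
  ∀t ∀s (¬J(t) ∨ ¬J(s))
The prefix is ∀t ∀s: 2 universal, 0 existential.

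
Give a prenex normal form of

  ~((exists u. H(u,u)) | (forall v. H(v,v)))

forall u. exists v. (~H(u,u) & ~H(v,v))

Drive negations inward (¬∀x A ≡ ∃x ¬A, ¬∃x A ≡ ∀x ¬A, De Morgan for ∧/∨):
  (forall u. ~H(u,u)) & (exists v. ~H(v,v))
All bound variables are already distinct, so no renaming is needed.
Finally move all quantifiers to the prefix:
  forall u. exists v. (~H(u,u) & ~H(v,v))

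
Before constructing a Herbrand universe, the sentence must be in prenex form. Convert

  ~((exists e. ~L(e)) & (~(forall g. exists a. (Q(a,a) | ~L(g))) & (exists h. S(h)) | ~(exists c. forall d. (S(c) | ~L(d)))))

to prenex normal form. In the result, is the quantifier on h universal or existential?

universal

Push ¬ through the quantifiers and connectives to reach negation normal form:
  (forall e. L(e)) | ((forall g. exists a. (Q(a,a) | ~L(g))) | (forall h. ~S(h))) & (exists c. forall d. (S(c) | ~L(d)))
All bound variables are already distinct, so no renaming is needed.
Finally move all quantifiers to the prefix:
  forall e. forall g. exists a. forall h. exists c. forall d. (L(e) | (Q(a,a) | ~L(g) | ~S(h)) & (S(c) | ~L(d)))
The quantifier exists h sits under an odd number of negations, so it flips to forall h.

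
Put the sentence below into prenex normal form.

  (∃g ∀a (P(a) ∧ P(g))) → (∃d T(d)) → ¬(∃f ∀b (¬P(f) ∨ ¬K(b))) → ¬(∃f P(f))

∀g ∃a ∀d ∃f ∀b ∀x (¬P(a) ∨ ¬P(g) ∨ ¬T(d) ∨ ¬P(f) ∨ ¬K(b) ∨ ¬P(x))

Eliminate → and ↔ using ¬ and ∨.
  ¬(∃g ∀a (P(a) ∧ P(g))) ∨ ¬(∃d T(d)) ∨ ¬¬(∃f ∀b (¬P(f) ∨ ¬K(b))) ∨ ¬(∃f P(f))
Drive negations inward (¬∀x A ≡ ∃x ¬A, ¬∃x A ≡ ∀x ¬A, De Morgan for ∧/∨):
  (∀g ∃a (¬P(a) ∨ ¬P(g))) ∨ (∀d ¬T(d)) ∨ (∃f ∀b (¬P(f) ∨ ¬K(b))) ∨ (∀f ¬P(f))
Give each quantifier a distinct variable: f↦x.
  (∀g ∃a (¬P(a) ∨ ¬P(g))) ∨ (∀d ¬T(d)) ∨ (∃f ∀b (¬P(f) ∨ ¬K(b))) ∨ (∀x ¬P(x))
Finally move all quantifiers to the prefix:
  ∀g ∃a ∀d ∃f ∀b ∀x (¬P(a) ∨ ¬P(g) ∨ ¬T(d) ∨ ¬P(f) ∨ ¬K(b) ∨ ¬P(x))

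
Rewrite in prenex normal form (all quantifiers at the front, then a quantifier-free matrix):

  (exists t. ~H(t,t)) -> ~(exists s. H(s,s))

forall t. forall s. (H(t,t) | ~H(s,s))

First replace A → B with ¬A ∨ B.
  ~(exists t. ~H(t,t)) | ~(exists s. H(s,s))
Drive negations inward (¬∀x A ≡ ∃x ¬A, ¬∃x A ≡ ∀x ¬A, De Morgan for ∧/∨):
  (forall t. H(t,t)) | (forall s. ~H(s,s))
All bound variables are already distinct, so no renaming is needed.
Pull the quantifiers to the front (each side's bound variable is not free in the other side):
  forall t. forall s. (H(t,t) | ~H(s,s))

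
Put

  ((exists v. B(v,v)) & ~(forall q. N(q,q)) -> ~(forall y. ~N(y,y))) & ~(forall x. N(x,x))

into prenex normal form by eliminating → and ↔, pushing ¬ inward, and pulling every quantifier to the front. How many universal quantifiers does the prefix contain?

Rewrite implications/biconditionals: A → B as ¬A ∨ B.
  (~((exists v. B(v,v)) & ~(forall q. N(q,q))) | ~(forall y. ~N(y,y))) & ~(forall x. N(x,x))
Drive negations inward (¬∀x A ≡ ∃x ¬A, ¬∃x A ≡ ∀x ¬A, De Morgan for ∧/∨):
  ((forall v. ~B(v,v)) | (forall q. N(q,q)) | (exists y. N(y,y))) & (exists x. ~N(x,x))
Pull the quantifiers to the front (each side's bound variable is not free in the other side):
  forall v. forall q. exists y. exists x. ((~B(v,v) | N(q,q) | N(y,y)) & ~N(x,x))
The prefix is forall v forall q exists y exists x: 2 universal, 2 existential.

2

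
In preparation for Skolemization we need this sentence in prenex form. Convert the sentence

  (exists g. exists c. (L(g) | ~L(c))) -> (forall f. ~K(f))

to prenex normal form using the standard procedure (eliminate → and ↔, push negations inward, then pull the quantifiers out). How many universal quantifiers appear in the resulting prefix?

Eliminate → and ↔ using ¬ and ∨.
  ~(exists g. exists c. (L(g) | ~L(c))) | (forall f. ~K(f))
Drive negations inward (¬∀x A ≡ ∃x ¬A, ¬∃x A ≡ ∀x ¬A, De Morgan for ∧/∨):
  (forall g. forall c. (~L(g) & L(c))) | (forall f. ~K(f))
All bound variables are already distinct, so no renaming is needed.
Pull the quantifiers to the front (each side's bound variable is not free in the other side):
  forall g. forall c. forall f. (~L(g) & L(c) | ~K(f))
The prefix is forall g forall c forall f: 3 universal, 0 existential.

3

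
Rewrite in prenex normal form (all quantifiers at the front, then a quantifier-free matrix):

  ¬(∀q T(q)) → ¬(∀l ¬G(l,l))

Eliminate → and ↔ using ¬ and ∨.
  ¬¬(∀q T(q)) ∨ ¬(∀l ¬G(l,l))
Push ¬ through the quantifiers and connectives to reach negation normal form:
  (∀q T(q)) ∨ (∃l G(l,l))
All bound variables are already distinct, so no renaming is needed.
Pull the quantifiers to the front (each side's bound variable is not free in the other side):
  ∀q ∃l (T(q) ∨ G(l,l))

∀q ∃l (T(q) ∨ G(l,l))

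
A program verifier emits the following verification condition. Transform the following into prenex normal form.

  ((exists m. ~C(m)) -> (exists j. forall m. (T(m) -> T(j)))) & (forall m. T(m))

forall m. exists j. forall r. forall v1. ((C(m) | ~T(r) | T(j)) & T(v1))

First replace A → B with ¬A ∨ B.
  (~(exists m. ~C(m)) | (exists j. forall m. (~T(m) | T(j)))) & (forall m. T(m))
Move each ¬ inward, flipping quantifiers it crosses:
  ((forall m. C(m)) | (exists j. forall m. (~T(m) | T(j)))) & (forall m. T(m))
Rename bound variables to avoid capture: m↦r, m↦v1.
  ((forall m. C(m)) | (exists j. forall r. (~T(r) | T(j)))) & (forall v1. T(v1))
Pull the quantifiers to the front (each side's bound variable is not free in the other side):
  forall m. exists j. forall r. forall v1. ((C(m) | ~T(r) | T(j)) & T(v1))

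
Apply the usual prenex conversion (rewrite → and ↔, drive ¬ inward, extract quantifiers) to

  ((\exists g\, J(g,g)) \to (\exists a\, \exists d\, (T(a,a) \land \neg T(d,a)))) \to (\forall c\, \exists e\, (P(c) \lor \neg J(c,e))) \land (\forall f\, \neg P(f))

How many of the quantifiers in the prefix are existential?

2

Rewrite implications/biconditionals: A → B as ¬A ∨ B.
  \neg (\neg (\exists g\, J(g,g)) \lor (\exists a\, \exists d\, (T(a,a) \land \neg T(d,a)))) \lor (\forall c\, \exists e\, (P(c) \lor \neg J(c,e))) \land (\forall f\, \neg P(f))
Push ¬ through the quantifiers and connectives to reach negation normal form:
  (\exists g\, J(g,g)) \land (\forall a\, \forall d\, (\neg T(a,a) \lor T(d,a))) \lor (\forall c\, \exists e\, (P(c) \lor \neg J(c,e))) \land (\forall f\, \neg P(f))
Finally move all quantifiers to the prefix:
  \exists g\, \forall a\, \forall d\, \forall c\, \exists e\, \forall f\, (J(g,g) \land (\neg T(a,a) \lor T(d,a)) \lor (P(c) \lor \neg J(c,e)) \land \neg P(f))
The prefix is \exists g \forall a \forall d \forall c \exists e \forall f: 4 universal, 2 existential.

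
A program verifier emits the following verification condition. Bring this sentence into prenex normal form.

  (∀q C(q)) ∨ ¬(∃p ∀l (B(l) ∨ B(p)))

∀q ∀p ∃l (C(q) ∨ ¬B(l) ∧ ¬B(p))

Move each ¬ inward, flipping quantifiers it crosses:
  (∀q C(q)) ∨ (∀p ∃l (¬B(l) ∧ ¬B(p)))
All bound variables are already distinct, so no renaming is needed.
Finally move all quantifiers to the prefix:
  ∀q ∀p ∃l (C(q) ∨ ¬B(l) ∧ ¬B(p))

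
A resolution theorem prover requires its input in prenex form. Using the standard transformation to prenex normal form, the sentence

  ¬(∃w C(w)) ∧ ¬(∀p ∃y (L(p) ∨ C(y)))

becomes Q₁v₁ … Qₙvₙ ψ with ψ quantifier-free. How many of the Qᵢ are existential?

1

Push ¬ through the quantifiers and connectives to reach negation normal form:
  (∀w ¬C(w)) ∧ (∃p ∀y (¬L(p) ∧ ¬C(y)))
All bound variables are already distinct, so no renaming is needed.
Finally move all quantifiers to the prefix:
  ∀w ∃p ∀y (¬C(w) ∧ ¬L(p) ∧ ¬C(y))
The prefix is ∀w ∃p ∀y: 2 universal, 1 existential.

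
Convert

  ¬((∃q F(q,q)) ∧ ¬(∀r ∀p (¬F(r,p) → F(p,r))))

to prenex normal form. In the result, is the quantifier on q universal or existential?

Eliminate → and ↔ using ¬ and ∨.
  ¬((∃q F(q,q)) ∧ ¬(∀r ∀p (¬¬F(r,p) ∨ F(p,r))))
Move each ¬ inward, flipping quantifiers it crosses:
  (∀q ¬F(q,q)) ∨ (∀r ∀p (F(r,p) ∨ F(p,r)))
All bound variables are already distinct, so no renaming is needed.
Finally move all quantifiers to the prefix:
  ∀q ∀r ∀p (¬F(q,q) ∨ F(r,p) ∨ F(p,r))
The quantifier ∃q sits under an odd number of negations (counting the antecedent side of each →), so it flips to ∀q.

universal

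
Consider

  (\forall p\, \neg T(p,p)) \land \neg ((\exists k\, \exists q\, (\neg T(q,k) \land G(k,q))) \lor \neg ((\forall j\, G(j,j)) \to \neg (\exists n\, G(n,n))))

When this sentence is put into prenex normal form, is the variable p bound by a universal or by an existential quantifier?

Eliminate → and ↔ using ¬ and ∨.
  (\forall p\, \neg T(p,p)) \land \neg ((\exists k\, \exists q\, (\neg T(q,k) \land G(k,q))) \lor \neg (\neg (\forall j\, G(j,j)) \lor \neg (\exists n\, G(n,n))))
Move each ¬ inward, flipping quantifiers it crosses:
  (\forall p\, \neg T(p,p)) \land (\forall k\, \forall q\, (T(q,k) \lor \neg G(k,q))) \land ((\exists j\, \neg G(j,j)) \lor (\forall n\, \neg G(n,n)))
All bound variables are already distinct, so no renaming is needed.
Pull the quantifiers to the front (each side's bound variable is not free in the other side):
  \forall p\, \forall k\, \forall q\, \exists j\, \forall n\, (\neg T(p,p) \land (T(q,k) \lor \neg G(k,q)) \land (\neg G(j,j) \lor \neg G(n,n)))
The quantifier \forall p sits under an even number of negations (counting the antecedent side of each →), so it remains universal.

universal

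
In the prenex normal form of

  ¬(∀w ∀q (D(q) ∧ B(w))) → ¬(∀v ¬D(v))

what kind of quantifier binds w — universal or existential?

universal

Eliminate → and ↔ using ¬ and ∨.
  ¬¬(∀w ∀q (D(q) ∧ B(w))) ∨ ¬(∀v ¬D(v))
Move each ¬ inward, flipping quantifiers it crosses:
  (∀w ∀q (D(q) ∧ B(w))) ∨ (∃v D(v))
Pull the quantifiers to the front (each side's bound variable is not free in the other side):
  ∀w ∀q ∃v (D(q) ∧ B(w) ∨ D(v))
The quantifier ∀w sits under an even number of negations (counting the antecedent side of each →), so it remains universal.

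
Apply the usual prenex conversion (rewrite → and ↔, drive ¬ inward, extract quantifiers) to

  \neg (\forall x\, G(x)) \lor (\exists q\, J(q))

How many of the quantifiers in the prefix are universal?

0

Move each ¬ inward, flipping quantifiers it crosses:
  (\exists x\, \neg G(x)) \lor (\exists q\, J(q))
Finally move all quantifiers to the prefix:
  \exists x\, \exists q\, (\neg G(x) \lor J(q))
The prefix is \exists x \exists q: 0 universal, 2 existential.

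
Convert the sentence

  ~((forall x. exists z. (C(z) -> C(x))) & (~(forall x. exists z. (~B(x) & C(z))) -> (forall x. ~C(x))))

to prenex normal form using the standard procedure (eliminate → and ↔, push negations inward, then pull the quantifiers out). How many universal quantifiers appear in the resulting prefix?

Rewrite implications/biconditionals: A → B as ¬A ∨ B.
  ~((forall x. exists z. (~C(z) | C(x))) & (~~(forall x. exists z. (~B(x) & C(z))) | (forall x. ~C(x))))
Drive negations inward (¬∀x A ≡ ∃x ¬A, ¬∃x A ≡ ∀x ¬A, De Morgan for ∧/∨):
  (exists x. forall z. (C(z) & ~C(x))) | (exists x. forall z. (B(x) | ~C(z))) & (exists x. C(x))
Give each quantifier a distinct variable: x↦u1, z↦w, x↦u.
  (exists x. forall z. (C(z) & ~C(x))) | (exists u1. forall w. (B(u1) | ~C(w))) & (exists u. C(u))
Finally move all quantifiers to the prefix:
  exists x. forall z. exists u1. forall w. exists u. (C(z) & ~C(x) | (B(u1) | ~C(w)) & C(u))
The prefix is exists x forall z exists u1 forall w exists u: 2 universal, 3 existential.

2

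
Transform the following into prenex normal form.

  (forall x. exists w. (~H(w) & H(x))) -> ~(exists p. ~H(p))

exists x. forall w. forall p. (H(w) | ~H(x) | H(p))

First replace A → B with ¬A ∨ B.
  ~(forall x. exists w. (~H(w) & H(x))) | ~(exists p. ~H(p))
Push ¬ through the quantifiers and connectives to reach negation normal form:
  (exists x. forall w. (H(w) | ~H(x))) | (forall p. H(p))
All bound variables are already distinct, so no renaming is needed.
Pull the quantifiers to the front (each side's bound variable is not free in the other side):
  exists x. forall w. forall p. (H(w) | ~H(x) | H(p))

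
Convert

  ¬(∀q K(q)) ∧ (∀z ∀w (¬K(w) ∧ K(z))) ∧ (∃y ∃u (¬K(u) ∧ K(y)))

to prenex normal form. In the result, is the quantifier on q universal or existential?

existential

Move each ¬ inward, flipping quantifiers it crosses:
  (∃q ¬K(q)) ∧ (∀z ∀w (¬K(w) ∧ K(z))) ∧ (∃y ∃u (¬K(u) ∧ K(y)))
All bound variables are already distinct, so no renaming is needed.
Extract every quantifier outward, since the variables are now distinct and don't occur free across branches:
  ∃q ∀z ∀w ∃y ∃u (¬K(q) ∧ ¬K(w) ∧ K(z) ∧ ¬K(u) ∧ K(y))
The quantifier ∀q sits under an odd number of negations, so it flips to ∃q.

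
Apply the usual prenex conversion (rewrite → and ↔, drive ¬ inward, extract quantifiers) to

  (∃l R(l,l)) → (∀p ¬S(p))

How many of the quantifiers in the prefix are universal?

2

Eliminate → and ↔ using ¬ and ∨.
  ¬(∃l R(l,l)) ∨ (∀p ¬S(p))
Move each ¬ inward, flipping quantifiers it crosses:
  (∀l ¬R(l,l)) ∨ (∀p ¬S(p))
Extract every quantifier outward, since the variables are now distinct and don't occur free across branches:
  ∀l ∀p (¬R(l,l) ∨ ¬S(p))
The prefix is ∀l ∀p: 2 universal, 0 existential.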